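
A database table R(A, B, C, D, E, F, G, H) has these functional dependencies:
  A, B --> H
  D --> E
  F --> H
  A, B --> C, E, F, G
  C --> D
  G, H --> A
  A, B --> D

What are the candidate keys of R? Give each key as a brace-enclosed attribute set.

{B} never appears on the right of any FD, so every key must include it.
{A, B}⁺ = {A, B, C, D, E, F, G, H} — all of the relation — so {A, B} is a candidate key.
{B, F, G}⁺ = {A, B, C, D, E, F, G, H} — all of the relation — so {B, F, G} is a candidate key.
{B, G, H}⁺ = {A, B, C, D, E, F, G, H} — all of the relation — so {B, G, H} is a candidate key.
No proper subset of any of these is a key, and no other minimal superkey exists.

{A, B}, {B, F, G}, {B, G, H}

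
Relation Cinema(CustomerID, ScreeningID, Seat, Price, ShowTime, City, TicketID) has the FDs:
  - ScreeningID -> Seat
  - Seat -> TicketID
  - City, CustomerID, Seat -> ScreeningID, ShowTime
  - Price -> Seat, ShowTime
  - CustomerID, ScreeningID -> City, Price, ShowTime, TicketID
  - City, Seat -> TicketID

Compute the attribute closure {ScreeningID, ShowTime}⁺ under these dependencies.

Start with {ScreeningID, ShowTime}.
ScreeningID -> Seat applies; add {Seat} → now {ScreeningID, Seat, ShowTime}.
Seat -> TicketID applies; add {TicketID} → now {ScreeningID, Seat, ShowTime, TicketID}.
No further FD applies.

{ScreeningID, Seat, ShowTime, TicketID}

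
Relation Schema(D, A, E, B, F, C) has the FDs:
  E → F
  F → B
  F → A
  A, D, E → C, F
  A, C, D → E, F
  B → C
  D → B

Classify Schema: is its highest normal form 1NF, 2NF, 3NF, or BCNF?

Candidate keys: {A, D}, {D, E}, {D, F}. Prime attributes: {A, D, E, F}.
E → F: {E}⁺ = {A, B, C, E, F}, which is not all of the attributes, so the left side is not a superkey — BCNF is violated.
F → B determines the non-prime attribute {B} from a non-superkey — 3NF is violated.
{D} is a proper subset of the key {A, D}, and {D}⁺ contains the non-prime attributes {B, C} — a partial dependency, so 2NF is violated.

1NF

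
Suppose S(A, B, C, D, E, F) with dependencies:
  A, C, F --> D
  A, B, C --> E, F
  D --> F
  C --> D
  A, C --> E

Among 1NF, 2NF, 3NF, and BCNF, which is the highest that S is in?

1NF

Candidate key: {A, B, C}. Prime attributes: {A, B, C}.
For A, C, F --> D we have {A, C, F}⁺ = {A, C, D, E, F}; {A, C, F} is not a superkey, so BCNF fails.
Because {D} is non-prime and the left side of A, C, F --> D is not a superkey, the relation is not in 3NF.
The proper key subset {C} of {A, B, C} determines non-prime {D, F}, so the relation is not even in 2NF.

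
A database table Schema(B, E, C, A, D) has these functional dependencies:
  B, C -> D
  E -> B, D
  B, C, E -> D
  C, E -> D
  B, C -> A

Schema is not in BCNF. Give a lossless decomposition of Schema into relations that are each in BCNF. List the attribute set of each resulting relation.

{A, B, C, D}; {B, E}; {C, E}

Candidate key of the original relation: {C, E}.
Within {A, B, C, D, E}: {B, C}⁺ ∩ {A, B, C, D, E} = {A, B, C, D}, not the whole set, so B, C -> A, D violates BCNF; decompose into {A, B, C, D} and {B, C, E}.
{A, B, C, D} has no BCNF violation.
Within {B, C, E}: {E}⁺ ∩ {B, C, E} = {B, E}, not the whole set, so E -> B violates BCNF; decompose into {B, E} and {C, E}.
{B, E} has no BCNF violation.
{C, E} has no BCNF violation.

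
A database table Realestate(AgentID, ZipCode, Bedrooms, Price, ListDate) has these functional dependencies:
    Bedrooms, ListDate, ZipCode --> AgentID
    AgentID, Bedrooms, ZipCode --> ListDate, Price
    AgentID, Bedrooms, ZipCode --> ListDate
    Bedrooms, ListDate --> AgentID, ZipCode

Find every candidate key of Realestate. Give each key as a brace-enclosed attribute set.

{AgentID, Bedrooms, ZipCode}, {Bedrooms, ListDate}

Attributes never on any right-hand side: {Bedrooms} — every candidate key must contain it.
Closure of {Bedrooms, ListDate} is {AgentID, Bedrooms, ListDate, Price, ZipCode}, the whole schema; {Bedrooms, ListDate} is a candidate key.
Closure of {AgentID, Bedrooms, ZipCode} is {AgentID, Bedrooms, ListDate, Price, ZipCode}, the whole schema; {AgentID, Bedrooms, ZipCode} is a candidate key.
These are minimal and exhaustive — every other superkey contains one of them.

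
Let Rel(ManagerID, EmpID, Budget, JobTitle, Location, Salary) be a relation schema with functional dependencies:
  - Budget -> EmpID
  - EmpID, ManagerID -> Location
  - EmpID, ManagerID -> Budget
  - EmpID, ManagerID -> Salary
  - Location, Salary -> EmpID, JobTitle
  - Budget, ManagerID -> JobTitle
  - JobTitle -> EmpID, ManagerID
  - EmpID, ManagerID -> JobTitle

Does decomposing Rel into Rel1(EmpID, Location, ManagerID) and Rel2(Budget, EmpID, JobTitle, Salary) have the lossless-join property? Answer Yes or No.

No

Common attributes: {EmpID}; their closure is {EmpID}.
Neither Rel1 nor Rel2 is contained in that closure, so the decomposition is lossy.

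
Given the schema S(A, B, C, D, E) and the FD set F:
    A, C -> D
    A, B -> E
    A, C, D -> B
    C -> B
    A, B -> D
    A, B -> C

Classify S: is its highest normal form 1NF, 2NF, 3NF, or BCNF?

3NF

Candidate keys: {A, B}, {A, C}. Prime attributes: {A, B, C}.
For C -> B we have {C}⁺ = {B, C}; {C} is not a superkey, so BCNF fails.
Its right-hand attributes {B} are all prime, as are those of every other non-superkey FD — the relation is in 3NF.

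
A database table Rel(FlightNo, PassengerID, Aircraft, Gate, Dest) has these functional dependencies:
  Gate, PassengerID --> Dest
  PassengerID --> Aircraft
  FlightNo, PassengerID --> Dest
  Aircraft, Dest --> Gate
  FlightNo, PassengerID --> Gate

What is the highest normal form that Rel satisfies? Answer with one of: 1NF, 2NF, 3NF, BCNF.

Candidate key: {FlightNo, PassengerID}. Prime attributes: {FlightNo, PassengerID}.
Gate, PassengerID --> Dest: {Gate, PassengerID}⁺ = {Aircraft, Dest, Gate, PassengerID}, which is not all of the attributes, so the left side is not a superkey — BCNF is violated.
Because {Dest} is non-prime and the left side of Gate, PassengerID --> Dest is not a superkey, the relation is not in 3NF.
{PassengerID} is a proper subset of the key {FlightNo, PassengerID}, and {PassengerID}⁺ contains the non-prime attribute {Aircraft} — a partial dependency, so 2NF is violated.

1NF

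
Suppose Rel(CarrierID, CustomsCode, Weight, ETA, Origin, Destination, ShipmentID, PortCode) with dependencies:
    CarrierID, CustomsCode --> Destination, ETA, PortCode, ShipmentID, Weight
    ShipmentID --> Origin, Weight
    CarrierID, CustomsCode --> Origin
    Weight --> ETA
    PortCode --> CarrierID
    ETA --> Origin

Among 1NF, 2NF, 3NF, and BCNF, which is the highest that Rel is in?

Candidate keys: {CarrierID, CustomsCode}, {CustomsCode, PortCode}. Prime attributes: {CarrierID, CustomsCode, PortCode}.
For ShipmentID --> Origin, Weight we have {ShipmentID}⁺ = {ETA, Origin, ShipmentID, Weight}; {ShipmentID} is not a superkey, so BCNF fails.
ShipmentID --> Origin, Weight determines the non-prime attributes {Origin, Weight} from a non-superkey — 3NF is violated.
No proper subset of a key has a non-prime attribute in its closure, so there is no partial dependency; 2NF holds.

2NF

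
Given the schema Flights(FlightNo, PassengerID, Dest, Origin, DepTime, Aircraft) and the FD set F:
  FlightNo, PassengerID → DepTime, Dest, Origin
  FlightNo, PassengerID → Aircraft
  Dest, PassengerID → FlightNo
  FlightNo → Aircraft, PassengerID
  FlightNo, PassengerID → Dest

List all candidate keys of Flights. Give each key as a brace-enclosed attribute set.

{FlightNo} is a candidate key since {FlightNo}⁺ = {Aircraft, DepTime, Dest, FlightNo, Origin, PassengerID} covers every attribute.
{Dest, PassengerID} is a candidate key since {Dest, PassengerID}⁺ = {Aircraft, DepTime, Dest, FlightNo, Origin, PassengerID} covers every attribute.
No proper subset of any of these is a key, and no other minimal superkey exists.

{Dest, PassengerID}, {FlightNo}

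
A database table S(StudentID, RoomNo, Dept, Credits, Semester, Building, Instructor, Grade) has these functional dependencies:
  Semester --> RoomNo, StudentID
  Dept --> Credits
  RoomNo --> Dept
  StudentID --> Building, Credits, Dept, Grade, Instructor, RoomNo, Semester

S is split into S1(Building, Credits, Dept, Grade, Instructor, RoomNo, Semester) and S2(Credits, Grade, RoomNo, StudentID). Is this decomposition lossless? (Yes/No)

Common attributes: {Credits, Grade, RoomNo}; their closure is {Credits, Dept, Grade, RoomNo}.
Neither S1 nor S2 is contained in that closure, so the decomposition is lossy.

No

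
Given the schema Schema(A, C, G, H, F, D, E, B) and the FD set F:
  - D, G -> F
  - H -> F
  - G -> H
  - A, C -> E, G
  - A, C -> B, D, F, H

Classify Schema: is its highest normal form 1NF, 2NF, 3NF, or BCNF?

2NF

Candidate key: {A, C}. Prime attributes: {A, C}.
D, G -> F: {D, G}⁺ = {D, F, G, H}, which is not all of the attributes, so the left side is not a superkey — BCNF is violated.
D, G -> F determines the non-prime attribute {F} from a non-superkey — 3NF is violated.
No non-prime attribute depends on a proper subset of any candidate key, so 2NF holds.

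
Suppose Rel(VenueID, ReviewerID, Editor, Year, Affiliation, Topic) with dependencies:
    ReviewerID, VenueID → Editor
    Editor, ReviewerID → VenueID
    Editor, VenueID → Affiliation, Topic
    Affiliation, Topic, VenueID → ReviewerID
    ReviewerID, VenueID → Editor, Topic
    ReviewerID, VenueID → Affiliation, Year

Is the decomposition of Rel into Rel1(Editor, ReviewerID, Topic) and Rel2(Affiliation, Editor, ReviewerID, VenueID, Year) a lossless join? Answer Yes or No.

Common attributes: {Editor, ReviewerID}; their closure is {Affiliation, Editor, ReviewerID, Topic, VenueID, Year}.
This includes all of Rel1, so the common attributes are a superkey of Rel1 — the join is lossless.

Yes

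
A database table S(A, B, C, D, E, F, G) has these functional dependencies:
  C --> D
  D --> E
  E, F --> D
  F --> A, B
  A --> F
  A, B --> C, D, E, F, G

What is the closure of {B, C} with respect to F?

Start with {B, C}.
C --> D applies; add {D} → now {B, C, D}.
D --> E applies; add {E} → now {B, C, D, E}.
No further FD applies.

{B, C, D, E}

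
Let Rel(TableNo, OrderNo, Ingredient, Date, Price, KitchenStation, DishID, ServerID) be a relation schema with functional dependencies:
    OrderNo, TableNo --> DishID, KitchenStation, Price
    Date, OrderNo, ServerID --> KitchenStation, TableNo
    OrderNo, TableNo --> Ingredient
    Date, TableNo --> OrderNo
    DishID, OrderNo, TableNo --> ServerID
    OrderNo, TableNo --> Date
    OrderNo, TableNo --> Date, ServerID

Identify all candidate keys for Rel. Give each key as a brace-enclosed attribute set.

Closure of {Date, TableNo} is {Date, DishID, Ingredient, KitchenStation, OrderNo, Price, ServerID, TableNo}, the whole schema; {Date, TableNo} is a candidate key.
Closure of {OrderNo, TableNo} is {Date, DishID, Ingredient, KitchenStation, OrderNo, Price, ServerID, TableNo}, the whole schema; {OrderNo, TableNo} is a candidate key.
Closure of {Date, OrderNo, ServerID} is {Date, DishID, Ingredient, KitchenStation, OrderNo, Price, ServerID, TableNo}, the whole schema; {Date, OrderNo, ServerID} is a candidate key.
No proper subset of any of these is a key, and no other minimal superkey exists.

{Date, OrderNo, ServerID}, {Date, TableNo}, {OrderNo, TableNo}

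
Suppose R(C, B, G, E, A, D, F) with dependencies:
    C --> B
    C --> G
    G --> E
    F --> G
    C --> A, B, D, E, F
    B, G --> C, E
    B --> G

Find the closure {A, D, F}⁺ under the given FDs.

Start with {A, D, F}.
F --> G applies; add {G} → now {A, D, F, G}.
G --> E applies; add {E} → now {A, D, E, F, G}.
No further FD applies.

{A, D, E, F, G}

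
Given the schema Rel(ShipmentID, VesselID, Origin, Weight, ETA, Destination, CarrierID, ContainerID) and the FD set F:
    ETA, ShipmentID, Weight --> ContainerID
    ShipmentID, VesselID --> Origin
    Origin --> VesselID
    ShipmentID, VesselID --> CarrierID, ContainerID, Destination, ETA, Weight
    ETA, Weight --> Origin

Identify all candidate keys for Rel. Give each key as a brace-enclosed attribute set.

{ETA, ShipmentID, Weight}, {Origin, ShipmentID}, {ShipmentID, VesselID}

No FD produces {ShipmentID}, so it must be in every candidate key.
Closure of {Origin, ShipmentID} is {CarrierID, ContainerID, Destination, ETA, Origin, ShipmentID, VesselID, Weight}, the whole schema; {Origin, ShipmentID} is a candidate key.
Closure of {ShipmentID, VesselID} is {CarrierID, ContainerID, Destination, ETA, Origin, ShipmentID, VesselID, Weight}, the whole schema; {ShipmentID, VesselID} is a candidate key.
Closure of {ETA, ShipmentID, Weight} is {CarrierID, ContainerID, Destination, ETA, Origin, ShipmentID, VesselID, Weight}, the whole schema; {ETA, ShipmentID, Weight} is a candidate key.
These are minimal and exhaustive — every other superkey contains one of them.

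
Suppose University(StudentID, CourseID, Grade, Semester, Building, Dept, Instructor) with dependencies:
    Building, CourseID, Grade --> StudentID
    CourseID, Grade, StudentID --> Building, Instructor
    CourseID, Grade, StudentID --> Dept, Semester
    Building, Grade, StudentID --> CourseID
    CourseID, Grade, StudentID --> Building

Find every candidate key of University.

No FD produces {Grade}, so it must be in every candidate key.
{Building, CourseID, Grade}⁺ = {Building, CourseID, Dept, Grade, Instructor, Semester, StudentID} — all of the relation — so {Building, CourseID, Grade} is a candidate key.
{Building, Grade, StudentID}⁺ = {Building, CourseID, Dept, Grade, Instructor, Semester, StudentID} — all of the relation — so {Building, Grade, StudentID} is a candidate key.
{CourseID, Grade, StudentID}⁺ = {Building, CourseID, Dept, Grade, Instructor, Semester, StudentID} — all of the relation — so {CourseID, Grade, StudentID} is a candidate key.
Any other superkey properly contains one of these, so there are no further candidate keys.

{Building, CourseID, Grade}, {Building, Grade, StudentID}, {CourseID, Grade, StudentID}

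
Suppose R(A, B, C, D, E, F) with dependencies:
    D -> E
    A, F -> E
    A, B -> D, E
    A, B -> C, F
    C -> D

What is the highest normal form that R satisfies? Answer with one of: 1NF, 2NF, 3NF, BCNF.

Candidate key: {A, B}. Prime attributes: {A, B}.
D -> E: {D}⁺ = {D, E}, which is not all of the attributes, so the left side is not a superkey — BCNF is violated.
D -> E has non-prime {E} on the right and a non-superkey on the left, so 3NF fails.
No proper subset of a key has a non-prime attribute in its closure, so there is no partial dependency; 2NF holds.

2NF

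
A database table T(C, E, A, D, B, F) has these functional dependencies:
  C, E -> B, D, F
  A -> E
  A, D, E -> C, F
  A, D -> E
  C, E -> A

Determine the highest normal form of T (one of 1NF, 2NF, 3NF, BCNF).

3NF

Candidate keys: {A, C}, {A, D}, {C, E}. Prime attributes: {A, C, D, E}.
For A -> E we have {A}⁺ = {A, E}; {A} is not a superkey, so BCNF fails.
Its right-hand attributes {E} are all prime, as are those of every other non-superkey FD — the relation is in 3NF.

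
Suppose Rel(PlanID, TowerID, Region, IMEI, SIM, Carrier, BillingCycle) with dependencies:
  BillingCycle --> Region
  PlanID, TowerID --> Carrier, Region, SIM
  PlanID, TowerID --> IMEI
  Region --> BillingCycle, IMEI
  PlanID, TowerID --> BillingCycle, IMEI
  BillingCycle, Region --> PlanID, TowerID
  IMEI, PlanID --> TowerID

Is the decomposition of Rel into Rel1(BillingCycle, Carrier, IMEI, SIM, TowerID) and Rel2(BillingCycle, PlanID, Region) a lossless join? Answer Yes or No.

Yes

The shared attributes are {BillingCycle} and {BillingCycle}⁺ = {BillingCycle, Carrier, IMEI, PlanID, Region, SIM, TowerID}.
Rel1 is contained in that closure, so Rel1 ∩ Rel2 --> Rel1 holds and the join is lossless.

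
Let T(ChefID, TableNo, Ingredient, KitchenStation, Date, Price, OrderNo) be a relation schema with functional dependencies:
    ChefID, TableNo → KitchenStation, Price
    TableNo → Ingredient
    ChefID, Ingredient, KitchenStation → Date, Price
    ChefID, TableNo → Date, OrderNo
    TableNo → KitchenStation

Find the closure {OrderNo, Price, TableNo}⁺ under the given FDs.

Start with {OrderNo, Price, TableNo}.
TableNo → Ingredient applies; add {Ingredient} → now {Ingredient, OrderNo, Price, TableNo}.
TableNo → KitchenStation applies; add {KitchenStation} → now {Ingredient, KitchenStation, OrderNo, Price, TableNo}.
No further FD applies.

{Ingredient, KitchenStation, OrderNo, Price, TableNo}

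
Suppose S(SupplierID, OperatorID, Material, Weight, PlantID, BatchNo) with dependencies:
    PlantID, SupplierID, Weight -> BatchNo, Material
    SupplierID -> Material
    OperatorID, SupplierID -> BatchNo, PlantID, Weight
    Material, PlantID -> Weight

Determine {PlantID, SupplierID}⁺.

{BatchNo, Material, PlantID, SupplierID, Weight}

Start with {PlantID, SupplierID}.
SupplierID -> Material applies; add {Material} → now {Material, PlantID, SupplierID}.
Material, PlantID -> Weight applies; add {Weight} → now {Material, PlantID, SupplierID, Weight}.
PlantID, SupplierID, Weight -> BatchNo, Material applies; add {BatchNo} → now {BatchNo, Material, PlantID, SupplierID, Weight}.
No further FD applies.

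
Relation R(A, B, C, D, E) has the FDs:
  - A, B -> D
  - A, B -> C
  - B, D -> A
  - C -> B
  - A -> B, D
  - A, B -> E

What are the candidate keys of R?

{A}, {B, D}, {C, D}

Closure of {A} is {A, B, C, D, E}, the whole schema; {A} is a candidate key.
Closure of {B, D} is {A, B, C, D, E}, the whole schema; {B, D} is a candidate key.
Closure of {C, D} is {A, B, C, D, E}, the whole schema; {C, D} is a candidate key.
These are minimal and exhaustive — every other superkey contains one of them.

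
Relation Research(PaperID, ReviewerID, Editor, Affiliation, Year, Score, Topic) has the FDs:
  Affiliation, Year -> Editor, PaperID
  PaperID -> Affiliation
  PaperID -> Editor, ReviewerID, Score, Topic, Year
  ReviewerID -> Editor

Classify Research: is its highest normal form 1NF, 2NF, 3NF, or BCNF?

Candidate keys: {Affiliation, Year}, {PaperID}. Prime attributes: {Affiliation, PaperID, Year}.
ReviewerID -> Editor: {ReviewerID}⁺ = {Editor, ReviewerID}, which is not all of the attributes, so the left side is not a superkey — BCNF is violated.
ReviewerID -> Editor determines the non-prime attribute {Editor} from a non-superkey — 3NF is violated.
Checking every proper subset of each key, none determines a non-prime attribute — 2NF is satisfied.

2NF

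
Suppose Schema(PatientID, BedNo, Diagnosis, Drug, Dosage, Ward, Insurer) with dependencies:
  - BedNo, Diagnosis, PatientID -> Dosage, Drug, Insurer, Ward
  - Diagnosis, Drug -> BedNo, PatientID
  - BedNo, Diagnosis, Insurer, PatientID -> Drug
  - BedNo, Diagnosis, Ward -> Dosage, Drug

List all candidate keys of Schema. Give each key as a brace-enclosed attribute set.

{BedNo, Diagnosis, PatientID}, {BedNo, Diagnosis, Ward}, {Diagnosis, Drug}

Attributes never on any right-hand side: {Diagnosis} — every candidate key must contain it.
Closure of {Diagnosis, Drug} is {BedNo, Diagnosis, Dosage, Drug, Insurer, PatientID, Ward}, the whole schema; {Diagnosis, Drug} is a candidate key.
Closure of {BedNo, Diagnosis, PatientID} is {BedNo, Diagnosis, Dosage, Drug, Insurer, PatientID, Ward}, the whole schema; {BedNo, Diagnosis, PatientID} is a candidate key.
Closure of {BedNo, Diagnosis, Ward} is {BedNo, Diagnosis, Dosage, Drug, Insurer, PatientID, Ward}, the whole schema; {BedNo, Diagnosis, Ward} is a candidate key.
No proper subset of any of these is a key, and no other minimal superkey exists.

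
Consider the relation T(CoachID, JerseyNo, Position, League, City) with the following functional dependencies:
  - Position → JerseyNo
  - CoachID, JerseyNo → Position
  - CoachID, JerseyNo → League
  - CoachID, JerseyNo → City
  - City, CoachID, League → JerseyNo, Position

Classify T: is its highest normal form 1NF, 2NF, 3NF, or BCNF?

Candidate keys: {City, CoachID, League}, {CoachID, JerseyNo}, {CoachID, Position}. Prime attributes: {City, CoachID, JerseyNo, League, Position}.
Position → JerseyNo breaks BCNF: {Position}⁺ = {JerseyNo, Position}, so {Position} is not a superkey.
Since {JerseyNo} ⊆ prime attributes and every other non-superkey FD also has a prime right side, the schema is in 3NF.

3NF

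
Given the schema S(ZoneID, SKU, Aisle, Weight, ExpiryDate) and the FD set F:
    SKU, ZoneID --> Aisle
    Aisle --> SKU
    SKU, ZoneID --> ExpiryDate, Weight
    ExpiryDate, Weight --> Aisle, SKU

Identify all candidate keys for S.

No FD produces {ZoneID}, so it must be in every candidate key.
{Aisle, ZoneID} is a candidate key since {Aisle, ZoneID}⁺ = {Aisle, ExpiryDate, SKU, Weight, ZoneID} covers every attribute.
{SKU, ZoneID} is a candidate key since {SKU, ZoneID}⁺ = {Aisle, ExpiryDate, SKU, Weight, ZoneID} covers every attribute.
{ExpiryDate, Weight, ZoneID} is a candidate key since {ExpiryDate, Weight, ZoneID}⁺ = {Aisle, ExpiryDate, SKU, Weight, ZoneID} covers every attribute.
Any other superkey properly contains one of these, so there are no further candidate keys.

{Aisle, ZoneID}, {ExpiryDate, Weight, ZoneID}, {SKU, ZoneID}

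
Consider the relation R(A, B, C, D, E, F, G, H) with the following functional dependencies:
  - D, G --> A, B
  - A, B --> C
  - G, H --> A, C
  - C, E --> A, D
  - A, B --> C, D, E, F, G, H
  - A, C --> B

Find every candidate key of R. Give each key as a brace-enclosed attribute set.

{A, B}⁺ = {A, B, C, D, E, F, G, H}, which is every attribute, so {A, B} is a candidate key.
{A, C}⁺ = {A, B, C, D, E, F, G, H}, which is every attribute, so {A, C} is a candidate key.
{C, E}⁺ = {A, B, C, D, E, F, G, H}, which is every attribute, so {C, E} is a candidate key.
{D, G}⁺ = {A, B, C, D, E, F, G, H}, which is every attribute, so {D, G} is a candidate key.
{G, H}⁺ = {A, B, C, D, E, F, G, H}, which is every attribute, so {G, H} is a candidate key.
These are minimal and exhaustive — every other superkey contains one of them.

{A, B}, {A, C}, {C, E}, {D, G}, {G, H}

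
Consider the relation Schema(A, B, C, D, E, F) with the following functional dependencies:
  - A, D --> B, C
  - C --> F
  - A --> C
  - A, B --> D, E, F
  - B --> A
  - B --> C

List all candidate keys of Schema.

{B}⁺ = {A, B, C, D, E, F}, which is every attribute, so {B} is a candidate key.
{A, D}⁺ = {A, B, C, D, E, F}, which is every attribute, so {A, D} is a candidate key.
No proper subset of any of these is a key, and no other minimal superkey exists.

{A, D}, {B}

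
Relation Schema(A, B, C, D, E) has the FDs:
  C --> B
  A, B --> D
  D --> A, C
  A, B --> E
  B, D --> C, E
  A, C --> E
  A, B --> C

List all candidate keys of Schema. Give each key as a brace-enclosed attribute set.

{D}⁺ = {A, B, C, D, E} — all of the relation — so {D} is a candidate key.
{A, B}⁺ = {A, B, C, D, E} — all of the relation — so {A, B} is a candidate key.
{A, C}⁺ = {A, B, C, D, E} — all of the relation — so {A, C} is a candidate key.
Any other superkey properly contains one of these, so there are no further candidate keys.

{A, B}, {A, C}, {D}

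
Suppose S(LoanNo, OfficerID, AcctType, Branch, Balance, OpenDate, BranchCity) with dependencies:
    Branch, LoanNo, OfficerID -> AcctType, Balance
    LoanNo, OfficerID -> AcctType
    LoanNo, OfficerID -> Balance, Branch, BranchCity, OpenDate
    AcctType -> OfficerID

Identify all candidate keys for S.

{LoanNo} never appears on the right of any FD, so every key must include it.
{AcctType, LoanNo}⁺ = {AcctType, Balance, Branch, BranchCity, LoanNo, OfficerID, OpenDate} — all of the relation — so {AcctType, LoanNo} is a candidate key.
{LoanNo, OfficerID}⁺ = {AcctType, Balance, Branch, BranchCity, LoanNo, OfficerID, OpenDate} — all of the relation — so {LoanNo, OfficerID} is a candidate key.
No proper subset of any of these is a key, and no other minimal superkey exists.

{AcctType, LoanNo}, {LoanNo, OfficerID}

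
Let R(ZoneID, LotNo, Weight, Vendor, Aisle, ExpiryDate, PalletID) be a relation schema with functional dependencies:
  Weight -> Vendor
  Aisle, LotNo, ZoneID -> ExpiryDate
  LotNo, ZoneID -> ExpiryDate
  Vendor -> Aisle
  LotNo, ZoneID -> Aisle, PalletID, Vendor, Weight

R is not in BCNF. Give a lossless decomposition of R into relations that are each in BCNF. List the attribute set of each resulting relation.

Candidate key of the original relation: {LotNo, ZoneID}.
Within {Aisle, ExpiryDate, LotNo, PalletID, Vendor, Weight, ZoneID}: {Weight}⁺ ∩ {Aisle, ExpiryDate, LotNo, PalletID, Vendor, Weight, ZoneID} = {Aisle, Vendor, Weight}, not the whole set, so Weight -> Aisle, Vendor violates BCNF; decompose into {Aisle, Vendor, Weight} and {ExpiryDate, LotNo, PalletID, Weight, ZoneID}.
Within {Aisle, Vendor, Weight}: {Vendor}⁺ ∩ {Aisle, Vendor, Weight} = {Aisle, Vendor}, not the whole set, so Vendor -> Aisle violates BCNF; decompose into {Aisle, Vendor} and {Vendor, Weight}.
{Aisle, Vendor} has no BCNF violation.
{Vendor, Weight} has no BCNF violation.
{ExpiryDate, LotNo, PalletID, Weight, ZoneID} has no BCNF violation.

{Aisle, Vendor}; {ExpiryDate, LotNo, PalletID, Weight, ZoneID}; {Vendor, Weight}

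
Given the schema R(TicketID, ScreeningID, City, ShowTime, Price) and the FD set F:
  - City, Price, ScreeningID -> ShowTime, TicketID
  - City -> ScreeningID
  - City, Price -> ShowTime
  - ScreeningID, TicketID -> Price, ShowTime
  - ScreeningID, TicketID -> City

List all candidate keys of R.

{City, Price}, {City, TicketID}, {ScreeningID, TicketID}

{City, Price} is a candidate key since {City, Price}⁺ = {City, Price, ScreeningID, ShowTime, TicketID} covers every attribute.
{City, TicketID} is a candidate key since {City, TicketID}⁺ = {City, Price, ScreeningID, ShowTime, TicketID} covers every attribute.
{ScreeningID, TicketID} is a candidate key since {ScreeningID, TicketID}⁺ = {City, Price, ScreeningID, ShowTime, TicketID} covers every attribute.
Any other superkey properly contains one of these, so there are no further candidate keys.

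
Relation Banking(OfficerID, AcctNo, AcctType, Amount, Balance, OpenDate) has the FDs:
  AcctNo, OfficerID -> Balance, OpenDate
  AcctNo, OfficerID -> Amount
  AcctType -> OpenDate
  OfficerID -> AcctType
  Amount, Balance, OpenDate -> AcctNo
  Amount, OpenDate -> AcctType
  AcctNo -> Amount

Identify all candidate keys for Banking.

{OfficerID} never appears on the right of any FD, so every key must include it.
{AcctNo, OfficerID}⁺ = {AcctNo, AcctType, Amount, Balance, OfficerID, OpenDate} — all of the relation — so {AcctNo, OfficerID} is a candidate key.
{Amount, Balance, OfficerID}⁺ = {AcctNo, AcctType, Amount, Balance, OfficerID, OpenDate} — all of the relation — so {Amount, Balance, OfficerID} is a candidate key.
Any other superkey properly contains one of these, so there are no further candidate keys.

{AcctNo, OfficerID}, {Amount, Balance, OfficerID}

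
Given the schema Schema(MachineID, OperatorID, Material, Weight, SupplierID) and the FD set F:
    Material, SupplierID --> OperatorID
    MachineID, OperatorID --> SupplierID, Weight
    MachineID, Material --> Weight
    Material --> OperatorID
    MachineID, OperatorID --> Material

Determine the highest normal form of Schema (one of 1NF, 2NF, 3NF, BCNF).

Candidate keys: {MachineID, Material}, {MachineID, OperatorID}. Prime attributes: {MachineID, Material, OperatorID}.
Material, SupplierID --> OperatorID breaks BCNF: {Material, SupplierID}⁺ = {Material, OperatorID, SupplierID}, so {Material, SupplierID} is not a superkey.
Since {OperatorID} ⊆ prime attributes and every other non-superkey FD also has a prime right side, the schema is in 3NF.

3NF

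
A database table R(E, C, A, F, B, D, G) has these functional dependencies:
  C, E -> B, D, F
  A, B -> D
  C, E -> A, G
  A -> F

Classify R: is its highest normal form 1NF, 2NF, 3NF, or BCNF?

2NF

Candidate key: {C, E}. Prime attributes: {C, E}.
For A, B -> D we have {A, B}⁺ = {A, B, D, F}; {A, B} is not a superkey, so BCNF fails.
Because {D} is non-prime and the left side of A, B -> D is not a superkey, the relation is not in 3NF.
No proper subset of a key has a non-prime attribute in its closure, so there is no partial dependency; 2NF holds.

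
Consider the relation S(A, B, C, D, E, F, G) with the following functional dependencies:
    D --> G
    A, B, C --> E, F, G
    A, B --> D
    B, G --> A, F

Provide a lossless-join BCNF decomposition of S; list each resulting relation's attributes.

Candidate keys of the original relation: {A, B, C}, {B, C, D}, {B, C, G}.
In {A, B, C, D, E, F, G}, {D} is not a superkey ({D}⁺ restricted to this set is {D, G}), so split on D --> G into {D, G} and {A, B, C, D, E, F}.
{D, G} has no BCNF violation.
In {A, B, C, D, E, F}, {A, B} is not a superkey ({A, B}⁺ restricted to this set is {A, B, D, F}), so split on A, B --> D, F into {A, B, D, F} and {A, B, C, E}.
{A, B, D, F} has no BCNF violation.
{A, B, C, E} has no BCNF violation.

{A, B, C, E}; {A, B, D, F}; {D, G}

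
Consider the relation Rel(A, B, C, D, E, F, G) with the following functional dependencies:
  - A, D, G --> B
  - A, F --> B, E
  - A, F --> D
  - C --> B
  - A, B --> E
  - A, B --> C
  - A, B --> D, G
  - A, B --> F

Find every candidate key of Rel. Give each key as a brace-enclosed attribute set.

{A, B}, {A, C}, {A, D, G}, {A, F}

No FD produces {A}, so it must be in every candidate key.
{A, B} is a candidate key since {A, B}⁺ = {A, B, C, D, E, F, G} covers every attribute.
{A, C} is a candidate key since {A, C}⁺ = {A, B, C, D, E, F, G} covers every attribute.
{A, F} is a candidate key since {A, F}⁺ = {A, B, C, D, E, F, G} covers every attribute.
{A, D, G} is a candidate key since {A, D, G}⁺ = {A, B, C, D, E, F, G} covers every attribute.
Any other superkey properly contains one of these, so there are no further candidate keys.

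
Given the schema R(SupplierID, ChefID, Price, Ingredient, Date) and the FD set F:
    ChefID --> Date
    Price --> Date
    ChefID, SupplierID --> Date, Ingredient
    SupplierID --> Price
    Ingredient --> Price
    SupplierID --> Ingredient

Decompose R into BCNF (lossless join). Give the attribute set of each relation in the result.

{ChefID, Date}; {ChefID, SupplierID}; {Ingredient, Price}; {Ingredient, SupplierID}

Candidate key of the original relation: {ChefID, SupplierID}.
In {ChefID, Date, Ingredient, Price, SupplierID}, {ChefID} is not a superkey ({ChefID}⁺ restricted to this set is {ChefID, Date}), so split on ChefID --> Date into {ChefID, Date} and {ChefID, Ingredient, Price, SupplierID}.
{ChefID, Date}: every determinant is a superkey — BCNF.
In {ChefID, Ingredient, Price, SupplierID}, {SupplierID} is not a superkey ({SupplierID}⁺ restricted to this set is {Ingredient, Price, SupplierID}), so split on SupplierID --> Ingredient, Price into {Ingredient, Price, SupplierID} and {ChefID, SupplierID}.
In {Ingredient, Price, SupplierID}, {Ingredient} is not a superkey ({Ingredient}⁺ restricted to this set is {Ingredient, Price}), so split on Ingredient --> Price into {Ingredient, Price} and {Ingredient, SupplierID}.
{Ingredient, Price}: every determinant is a superkey — BCNF.
{Ingredient, SupplierID}: every determinant is a superkey — BCNF.
{ChefID, SupplierID}: every determinant is a superkey — BCNF.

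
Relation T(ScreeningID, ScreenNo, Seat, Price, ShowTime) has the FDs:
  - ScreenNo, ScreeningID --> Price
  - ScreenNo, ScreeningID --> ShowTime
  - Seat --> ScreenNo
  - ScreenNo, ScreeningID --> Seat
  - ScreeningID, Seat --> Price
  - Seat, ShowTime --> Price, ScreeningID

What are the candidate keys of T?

{ScreenNo, ScreeningID}, {ScreeningID, Seat}, {Seat, ShowTime}

Closure of {ScreenNo, ScreeningID} is {Price, ScreenNo, ScreeningID, Seat, ShowTime}, the whole schema; {ScreenNo, ScreeningID} is a candidate key.
Closure of {ScreeningID, Seat} is {Price, ScreenNo, ScreeningID, Seat, ShowTime}, the whole schema; {ScreeningID, Seat} is a candidate key.
Closure of {Seat, ShowTime} is {Price, ScreenNo, ScreeningID, Seat, ShowTime}, the whole schema; {Seat, ShowTime} is a candidate key.
No proper subset of any of these is a key, and no other minimal superkey exists.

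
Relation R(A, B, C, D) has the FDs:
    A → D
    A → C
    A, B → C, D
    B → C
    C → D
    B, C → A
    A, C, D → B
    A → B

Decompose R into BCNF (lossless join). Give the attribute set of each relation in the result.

{A, B, C}; {C, D}

Candidate keys of the original relation: {A}, {B}.
{A, B, C, D}: {C} determines {C, D} here but is not a superkey — split on C → D, giving {C, D} and {A, B, C}.
{C, D} has no BCNF violation.
{A, B, C} has no BCNF violation.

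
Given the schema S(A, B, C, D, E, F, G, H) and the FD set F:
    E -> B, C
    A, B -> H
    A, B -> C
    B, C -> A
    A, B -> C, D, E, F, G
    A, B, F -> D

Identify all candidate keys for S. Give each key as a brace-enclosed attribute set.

{A, B}, {B, C}, {E}

{E} is a candidate key since {E}⁺ = {A, B, C, D, E, F, G, H} covers every attribute.
{A, B} is a candidate key since {A, B}⁺ = {A, B, C, D, E, F, G, H} covers every attribute.
{B, C} is a candidate key since {B, C}⁺ = {A, B, C, D, E, F, G, H} covers every attribute.
Any other superkey properly contains one of these, so there are no further candidate keys.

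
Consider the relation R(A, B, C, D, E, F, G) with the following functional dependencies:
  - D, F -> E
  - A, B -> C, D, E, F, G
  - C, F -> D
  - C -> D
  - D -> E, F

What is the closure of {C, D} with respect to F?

Start with {C, D}.
D -> E, F applies; add {E, F} → now {C, D, E, F}.
No further FD applies.

{C, D, E, F}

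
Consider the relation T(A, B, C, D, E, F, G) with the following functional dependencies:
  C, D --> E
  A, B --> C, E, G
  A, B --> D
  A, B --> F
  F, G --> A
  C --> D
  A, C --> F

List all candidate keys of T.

{A, B}, {B, F, G}

Attributes never on any right-hand side: {B} — every candidate key must contain it.
{A, B} is a candidate key since {A, B}⁺ = {A, B, C, D, E, F, G} covers every attribute.
{B, F, G} is a candidate key since {B, F, G}⁺ = {A, B, C, D, E, F, G} covers every attribute.
No proper subset of any of these is a key, and no other minimal superkey exists.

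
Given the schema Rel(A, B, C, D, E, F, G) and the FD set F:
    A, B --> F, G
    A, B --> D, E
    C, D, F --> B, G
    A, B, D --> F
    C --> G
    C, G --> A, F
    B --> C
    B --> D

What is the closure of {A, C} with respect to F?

Start with {A, C}.
C --> G applies; add {G} → now {A, C, G}.
C, G --> A, F applies; add {F} → now {A, C, F, G}.
No further FD applies.

{A, C, F, G}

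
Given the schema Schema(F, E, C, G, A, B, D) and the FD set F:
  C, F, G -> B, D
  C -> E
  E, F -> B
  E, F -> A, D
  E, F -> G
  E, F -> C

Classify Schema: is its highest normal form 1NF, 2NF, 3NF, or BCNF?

Candidate keys: {C, F}, {E, F}. Prime attributes: {C, E, F}.
C -> E breaks BCNF: {C}⁺ = {C, E}, so {C} is not a superkey.
Its right-hand attributes {E} are all prime, as are those of every other non-superkey FD — the relation is in 3NF.

3NF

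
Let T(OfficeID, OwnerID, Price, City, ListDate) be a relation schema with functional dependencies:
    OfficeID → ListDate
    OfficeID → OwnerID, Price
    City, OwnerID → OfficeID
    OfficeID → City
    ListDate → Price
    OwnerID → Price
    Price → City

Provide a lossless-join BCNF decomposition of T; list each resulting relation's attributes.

{City, Price}; {ListDate, OfficeID, OwnerID}; {ListDate, Price}

Candidate keys of the original relation: {OfficeID}, {OwnerID}.
In {City, ListDate, OfficeID, OwnerID, Price}, {ListDate} is not a superkey ({ListDate}⁺ restricted to this set is {City, ListDate, Price}), so split on ListDate → City, Price into {City, ListDate, Price} and {ListDate, OfficeID, OwnerID}.
In {City, ListDate, Price}, {Price} is not a superkey ({Price}⁺ restricted to this set is {City, Price}), so split on Price → City into {City, Price} and {ListDate, Price}.
{City, Price} has no BCNF violation.
{ListDate, Price} has no BCNF violation.
{ListDate, OfficeID, OwnerID} has no BCNF violation.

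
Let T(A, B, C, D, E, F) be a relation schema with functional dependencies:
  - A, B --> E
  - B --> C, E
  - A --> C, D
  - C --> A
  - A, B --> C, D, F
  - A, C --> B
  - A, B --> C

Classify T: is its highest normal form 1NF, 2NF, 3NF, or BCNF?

BCNF

Candidate keys: {A}, {B}, {C}. Prime attributes: {A, B, C}.
Each dependency's left side is a superkey — BCNF holds.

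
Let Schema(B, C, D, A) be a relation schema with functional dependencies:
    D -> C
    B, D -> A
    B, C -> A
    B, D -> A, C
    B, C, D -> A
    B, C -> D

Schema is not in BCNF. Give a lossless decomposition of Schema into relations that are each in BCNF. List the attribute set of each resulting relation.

{A, B, D}; {C, D}

Candidate keys of the original relation: {B, C}, {B, D}.
In {A, B, C, D}, {D} is not a superkey ({D}⁺ restricted to this set is {C, D}), so split on D -> C into {C, D} and {A, B, D}.
{C, D}: every determinant is a superkey — BCNF.
{A, B, D}: every determinant is a superkey — BCNF.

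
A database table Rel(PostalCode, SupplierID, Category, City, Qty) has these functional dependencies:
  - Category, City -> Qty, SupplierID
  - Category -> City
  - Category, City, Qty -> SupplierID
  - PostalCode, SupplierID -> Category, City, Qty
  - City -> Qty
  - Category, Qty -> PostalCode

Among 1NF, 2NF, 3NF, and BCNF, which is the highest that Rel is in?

Candidate keys: {Category}, {PostalCode, SupplierID}. Prime attributes: {Category, PostalCode, SupplierID}.
For City -> Qty we have {City}⁺ = {City, Qty}; {City} is not a superkey, so BCNF fails.
City -> Qty determines the non-prime attribute {Qty} from a non-superkey — 3NF is violated.
No proper subset of a key has a non-prime attribute in its closure, so there is no partial dependency; 2NF holds.

2NF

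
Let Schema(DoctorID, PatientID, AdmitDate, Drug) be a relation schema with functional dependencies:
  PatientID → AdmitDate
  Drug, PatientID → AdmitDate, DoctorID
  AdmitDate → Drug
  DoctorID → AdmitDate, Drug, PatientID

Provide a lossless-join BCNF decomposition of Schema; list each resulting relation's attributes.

{AdmitDate, DoctorID, PatientID}; {AdmitDate, Drug}

Candidate keys of the original relation: {DoctorID}, {PatientID}.
{AdmitDate, DoctorID, Drug, PatientID}: {AdmitDate} determines {AdmitDate, Drug} here but is not a superkey — split on AdmitDate → Drug, giving {AdmitDate, Drug} and {AdmitDate, DoctorID, PatientID}.
{AdmitDate, Drug} has no BCNF violation.
{AdmitDate, DoctorID, PatientID} has no BCNF violation.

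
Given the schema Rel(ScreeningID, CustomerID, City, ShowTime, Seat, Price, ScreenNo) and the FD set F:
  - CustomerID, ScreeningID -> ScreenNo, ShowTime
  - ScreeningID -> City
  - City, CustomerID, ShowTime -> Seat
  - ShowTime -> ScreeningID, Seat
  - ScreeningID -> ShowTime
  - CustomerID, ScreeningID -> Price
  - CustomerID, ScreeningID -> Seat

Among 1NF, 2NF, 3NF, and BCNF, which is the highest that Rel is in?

1NF

Candidate keys: {CustomerID, ScreeningID}, {CustomerID, ShowTime}. Prime attributes: {CustomerID, ScreeningID, ShowTime}.
ScreeningID -> City breaks BCNF: {ScreeningID}⁺ = {City, ScreeningID, Seat, ShowTime}, so {ScreeningID} is not a superkey.
ScreeningID -> City has non-prime {City} on the right and a non-superkey on the left, so 3NF fails.
Since {ScreeningID} ⊂ {CustomerID, ScreeningID} and {ScreeningID}⁺ ⊇ {City, Seat} with {City, Seat} non-prime, there is a partial dependency; 2NF fails.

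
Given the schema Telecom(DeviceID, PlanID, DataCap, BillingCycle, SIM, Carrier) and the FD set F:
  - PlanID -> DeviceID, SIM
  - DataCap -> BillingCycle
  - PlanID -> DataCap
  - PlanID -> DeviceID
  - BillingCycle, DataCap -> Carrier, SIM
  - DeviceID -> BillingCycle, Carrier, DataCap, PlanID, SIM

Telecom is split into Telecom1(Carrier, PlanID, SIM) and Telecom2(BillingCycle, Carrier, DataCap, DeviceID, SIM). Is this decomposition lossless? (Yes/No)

The shared attributes are {Carrier, SIM} and {Carrier, SIM}⁺ = {Carrier, SIM}.
Telecom1 ⊄ {Carrier, SIM} and Telecom2 ⊄ {Carrier, SIM}, so the split is lossy.

No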